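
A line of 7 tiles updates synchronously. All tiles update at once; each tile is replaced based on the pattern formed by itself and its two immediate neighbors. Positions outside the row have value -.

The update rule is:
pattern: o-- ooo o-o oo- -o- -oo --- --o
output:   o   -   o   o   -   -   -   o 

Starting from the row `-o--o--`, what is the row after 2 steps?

-o-oo-o

o-oo-o-
-o-oo-o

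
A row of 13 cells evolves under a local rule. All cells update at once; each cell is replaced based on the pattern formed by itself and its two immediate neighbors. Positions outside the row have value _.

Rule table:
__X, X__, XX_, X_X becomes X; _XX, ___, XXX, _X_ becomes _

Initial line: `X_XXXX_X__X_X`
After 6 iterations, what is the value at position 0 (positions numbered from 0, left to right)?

X

iteration 1: _X___XX_XX_X_
iteration 2: X_X_X_XX_XX_X
iteration 3: _X_X_X_XX_XX_
iteration 4: X_X_X_X_XX_XX
iteration 5: _X_X_X_X_XX_X
iteration 6: X_X_X_X_X_XX_
position 0 holds X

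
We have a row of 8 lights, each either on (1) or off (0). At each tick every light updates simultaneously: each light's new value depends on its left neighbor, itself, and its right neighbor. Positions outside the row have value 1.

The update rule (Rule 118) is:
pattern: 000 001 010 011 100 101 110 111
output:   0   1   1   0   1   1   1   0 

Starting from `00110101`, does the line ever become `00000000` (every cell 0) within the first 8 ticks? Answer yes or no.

11011110
01100011
10110100
11011111
01100000
10110001
11011010
01101111
tick 8 is 01101111, still not uniform 0

no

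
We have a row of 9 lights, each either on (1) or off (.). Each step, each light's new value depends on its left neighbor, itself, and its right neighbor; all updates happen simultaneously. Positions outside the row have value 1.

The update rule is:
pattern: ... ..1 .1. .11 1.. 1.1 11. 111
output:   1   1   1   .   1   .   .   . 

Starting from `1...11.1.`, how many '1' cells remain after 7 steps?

.111...1.
....1111.
1111.....
....11111
1111.....  (repeats step 3; period 2)
step 7: 1111.....
count of 1: 4

4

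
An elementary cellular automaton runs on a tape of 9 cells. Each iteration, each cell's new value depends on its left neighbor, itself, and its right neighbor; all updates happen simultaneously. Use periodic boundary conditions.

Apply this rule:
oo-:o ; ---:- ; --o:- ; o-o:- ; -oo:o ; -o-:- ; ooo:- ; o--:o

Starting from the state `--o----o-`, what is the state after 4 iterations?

---o----o
o---o----
-o---o---
--o---o--

--o---o--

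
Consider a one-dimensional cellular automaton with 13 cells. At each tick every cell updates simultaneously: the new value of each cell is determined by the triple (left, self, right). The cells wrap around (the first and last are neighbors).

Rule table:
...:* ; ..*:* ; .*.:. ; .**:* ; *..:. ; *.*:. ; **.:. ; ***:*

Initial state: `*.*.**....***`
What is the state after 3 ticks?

***..******..

tick 1: ....*..******
tick 2: .***..******.
tick 3: ***..******..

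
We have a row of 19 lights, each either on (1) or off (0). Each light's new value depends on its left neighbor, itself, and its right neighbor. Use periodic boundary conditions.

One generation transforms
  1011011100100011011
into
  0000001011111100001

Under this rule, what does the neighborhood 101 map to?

At position 1 the neighborhood is 101; the next row has 0 there.

0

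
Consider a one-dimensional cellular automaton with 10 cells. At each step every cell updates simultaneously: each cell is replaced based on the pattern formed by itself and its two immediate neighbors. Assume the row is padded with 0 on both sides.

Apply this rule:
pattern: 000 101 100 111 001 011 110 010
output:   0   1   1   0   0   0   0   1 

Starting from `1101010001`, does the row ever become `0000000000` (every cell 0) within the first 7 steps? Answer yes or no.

yes

step 1: 0011111001
step 2: 0000000101
step 3: 0000000111
step 4: 0000000000
all cells are 0 at step 4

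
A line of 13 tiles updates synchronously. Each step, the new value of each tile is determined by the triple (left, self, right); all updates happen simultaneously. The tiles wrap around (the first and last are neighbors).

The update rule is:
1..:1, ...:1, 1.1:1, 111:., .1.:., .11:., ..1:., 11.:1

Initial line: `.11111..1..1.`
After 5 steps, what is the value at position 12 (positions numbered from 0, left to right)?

.

.....11..1..1
1111..11..1..
...11..11..1.
11..11..11..1
.11..11..11..
position 12 holds .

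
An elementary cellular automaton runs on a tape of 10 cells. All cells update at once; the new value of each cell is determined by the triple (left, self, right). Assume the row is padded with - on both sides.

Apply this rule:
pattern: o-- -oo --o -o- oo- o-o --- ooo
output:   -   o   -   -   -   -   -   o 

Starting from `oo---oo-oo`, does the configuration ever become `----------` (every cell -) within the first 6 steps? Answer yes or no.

yes

o----o--o-
----------
all cells are - at step 2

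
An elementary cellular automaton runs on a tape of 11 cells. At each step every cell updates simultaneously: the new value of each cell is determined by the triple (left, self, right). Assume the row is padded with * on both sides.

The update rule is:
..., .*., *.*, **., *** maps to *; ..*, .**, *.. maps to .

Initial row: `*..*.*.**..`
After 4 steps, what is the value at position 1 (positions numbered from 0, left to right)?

step 1: *..****.*..
step 2: *...*****..
step 3: *.*..****..
step 4: ***...***..
position 1 holds *

*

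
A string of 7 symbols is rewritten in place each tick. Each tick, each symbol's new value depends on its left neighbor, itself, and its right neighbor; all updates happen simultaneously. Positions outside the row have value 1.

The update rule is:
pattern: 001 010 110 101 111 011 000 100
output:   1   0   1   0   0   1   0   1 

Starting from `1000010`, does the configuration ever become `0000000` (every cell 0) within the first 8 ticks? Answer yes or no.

tick 1: 1100100
tick 2: 0111011
tick 3: 0101010
tick 4: 0000000
all cells are 0 at tick 4

yes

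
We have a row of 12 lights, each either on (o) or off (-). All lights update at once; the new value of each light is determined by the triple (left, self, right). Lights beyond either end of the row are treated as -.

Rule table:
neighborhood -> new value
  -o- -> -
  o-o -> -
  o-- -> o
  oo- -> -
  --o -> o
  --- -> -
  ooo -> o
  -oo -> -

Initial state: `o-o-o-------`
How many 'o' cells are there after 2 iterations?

iteration 1: -----o------
iteration 2: ----o-o-----
count of o: 2

2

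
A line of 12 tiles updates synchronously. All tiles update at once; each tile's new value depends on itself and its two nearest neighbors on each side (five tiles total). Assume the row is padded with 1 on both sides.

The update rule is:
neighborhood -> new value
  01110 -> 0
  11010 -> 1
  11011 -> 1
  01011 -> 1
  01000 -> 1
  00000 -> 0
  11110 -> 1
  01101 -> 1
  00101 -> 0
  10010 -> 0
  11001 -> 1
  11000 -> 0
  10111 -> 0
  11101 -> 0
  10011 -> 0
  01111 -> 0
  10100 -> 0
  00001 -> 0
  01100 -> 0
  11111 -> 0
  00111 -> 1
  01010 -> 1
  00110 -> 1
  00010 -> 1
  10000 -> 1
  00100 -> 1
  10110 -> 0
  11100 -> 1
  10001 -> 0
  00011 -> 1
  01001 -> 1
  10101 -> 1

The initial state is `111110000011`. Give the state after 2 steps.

001111010111

000110100110
001111010111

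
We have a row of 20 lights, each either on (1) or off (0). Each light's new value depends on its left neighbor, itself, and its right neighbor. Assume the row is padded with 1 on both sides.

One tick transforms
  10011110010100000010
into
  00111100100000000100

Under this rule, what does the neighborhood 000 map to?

At position 13 the neighborhood is 000; the next row has 0 there.

0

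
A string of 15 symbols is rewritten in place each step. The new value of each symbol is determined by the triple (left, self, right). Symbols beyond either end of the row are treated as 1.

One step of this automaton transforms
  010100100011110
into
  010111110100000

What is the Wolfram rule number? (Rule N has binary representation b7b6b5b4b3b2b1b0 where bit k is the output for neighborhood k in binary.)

22

position 11: 111 → 0  (bit 7 = 0)
position 13: 110 → 0  (bit 6 = 0)
position 0: 101 → 0  (bit 5 = 0)
position 4: 100 → 1  (bit 4 = 1)
position 10: 011 → 0  (bit 3 = 0)
position 1: 010 → 1  (bit 2 = 1)
position 5: 001 → 1  (bit 1 = 1)
position 8: 000 → 0  (bit 0 = 0)
bits b7..b0 = 00010110 = 22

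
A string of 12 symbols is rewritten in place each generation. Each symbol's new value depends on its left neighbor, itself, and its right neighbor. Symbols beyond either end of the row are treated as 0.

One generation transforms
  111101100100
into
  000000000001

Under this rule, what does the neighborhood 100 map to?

At position 7 the neighborhood is 100; the next row has 0 there.

0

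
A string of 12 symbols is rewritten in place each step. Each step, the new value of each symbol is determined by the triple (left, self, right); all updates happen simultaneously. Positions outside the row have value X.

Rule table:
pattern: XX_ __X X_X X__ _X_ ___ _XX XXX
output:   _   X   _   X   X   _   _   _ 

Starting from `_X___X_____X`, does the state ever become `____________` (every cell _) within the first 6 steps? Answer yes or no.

yes

step 1: _XX_XXX___X_
step 2: _______X_XX_
step 3: X_____XX____
step 4: _X___X__X__X
step 5: _XX_XXXXXXX_
step 6: ____________
all cells are _ at step 6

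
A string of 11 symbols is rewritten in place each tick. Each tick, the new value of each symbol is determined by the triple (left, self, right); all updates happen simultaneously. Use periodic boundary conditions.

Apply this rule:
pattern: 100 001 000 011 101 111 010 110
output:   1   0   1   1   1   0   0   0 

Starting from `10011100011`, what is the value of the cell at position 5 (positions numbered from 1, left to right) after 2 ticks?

1

tick 1: 01010011010
tick 2: 00101010101
position 5 holds 1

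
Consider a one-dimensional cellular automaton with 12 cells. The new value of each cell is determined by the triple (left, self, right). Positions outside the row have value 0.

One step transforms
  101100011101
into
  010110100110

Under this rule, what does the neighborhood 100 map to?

1

At position 4 the neighborhood is 100; the next row has 1 there.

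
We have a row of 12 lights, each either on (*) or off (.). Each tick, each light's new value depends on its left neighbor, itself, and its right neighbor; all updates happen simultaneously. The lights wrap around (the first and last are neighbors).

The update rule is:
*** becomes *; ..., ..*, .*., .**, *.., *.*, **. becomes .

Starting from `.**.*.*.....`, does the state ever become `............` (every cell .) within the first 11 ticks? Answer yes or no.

yes

............
all cells are . at tick 1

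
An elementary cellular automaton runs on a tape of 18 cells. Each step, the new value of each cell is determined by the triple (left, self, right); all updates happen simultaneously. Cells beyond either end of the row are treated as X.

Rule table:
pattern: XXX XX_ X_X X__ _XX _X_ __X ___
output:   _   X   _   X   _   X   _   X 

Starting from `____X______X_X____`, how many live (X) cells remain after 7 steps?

XXX_XXXXXX_X_XXXX_
__X______X_X____X_
X_XXXXXX_X_XXXX_X_
X______X_X____X_X_
XXXXXX_X_XXXX_X_X_
_____X_X____X_X_X_
XXXX_X_XXXX_X_X_X_
count of X: 12

12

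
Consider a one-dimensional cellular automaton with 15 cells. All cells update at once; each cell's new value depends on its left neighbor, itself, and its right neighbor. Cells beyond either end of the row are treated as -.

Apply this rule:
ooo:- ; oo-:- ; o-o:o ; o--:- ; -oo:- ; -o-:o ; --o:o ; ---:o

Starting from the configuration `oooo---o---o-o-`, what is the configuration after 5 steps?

step 1: -----ooo-ooooo-
step 2: ooooo---o------
step 3: ------ooo-ooooo
step 4: oooooo---o-----
step 5: -------ooo-oooo

-------ooo-oooo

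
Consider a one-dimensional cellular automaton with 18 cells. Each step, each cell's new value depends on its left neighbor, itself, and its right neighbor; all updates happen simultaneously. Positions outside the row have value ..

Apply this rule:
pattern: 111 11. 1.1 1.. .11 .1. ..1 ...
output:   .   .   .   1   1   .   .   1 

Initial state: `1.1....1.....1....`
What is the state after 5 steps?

...111..1111..1111
11.1..1.1...1.1...
1...1....11....111
.11..111.1.111.1..
.1.1.1.....1....11

.1.1.1.....1....11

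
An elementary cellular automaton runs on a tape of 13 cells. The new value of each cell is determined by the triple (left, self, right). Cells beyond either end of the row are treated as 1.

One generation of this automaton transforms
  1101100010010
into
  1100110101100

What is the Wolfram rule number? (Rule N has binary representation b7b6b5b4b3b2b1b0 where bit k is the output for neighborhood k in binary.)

position 0: 111 → 1  (bit 7 = 1)
position 1: 110 → 1  (bit 6 = 1)
position 2: 101 → 0  (bit 5 = 0)
position 5: 100 → 1  (bit 4 = 1)
position 3: 011 → 0  (bit 3 = 0)
position 8: 010 → 0  (bit 2 = 0)
position 7: 001 → 1  (bit 1 = 1)
position 6: 000 → 0  (bit 0 = 0)
bits b7..b0 = 11010010 = 210

210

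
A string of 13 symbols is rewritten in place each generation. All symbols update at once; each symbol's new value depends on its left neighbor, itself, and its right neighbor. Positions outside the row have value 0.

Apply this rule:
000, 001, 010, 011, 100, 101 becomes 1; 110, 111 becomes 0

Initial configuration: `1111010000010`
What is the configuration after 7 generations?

generation 1: 1000111111111
generation 2: 1111100000000
generation 3: 1000011111111
generation 4: 1111110000000
generation 5: 1000001111111
generation 6: 1111111000000
generation 7: 1000000111111

1000000111111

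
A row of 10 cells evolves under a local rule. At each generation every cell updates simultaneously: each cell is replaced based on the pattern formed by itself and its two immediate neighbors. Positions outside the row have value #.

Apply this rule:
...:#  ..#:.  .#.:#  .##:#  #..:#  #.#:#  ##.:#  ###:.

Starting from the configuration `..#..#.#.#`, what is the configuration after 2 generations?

generation 1: #.##.#####
generation 2: ######....

######....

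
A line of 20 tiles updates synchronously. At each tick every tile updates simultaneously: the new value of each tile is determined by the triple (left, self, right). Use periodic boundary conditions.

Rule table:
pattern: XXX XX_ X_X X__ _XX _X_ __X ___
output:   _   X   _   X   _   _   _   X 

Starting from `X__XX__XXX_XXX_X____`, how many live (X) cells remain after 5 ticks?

10

_X__XX___X___X__XXX_
__X__XXX__XX__X___XX
X__X___XX__XX__XX__X
XX__XX__XX__XX__XX__
_XX__XX__XX__XX__XX_
count of X: 10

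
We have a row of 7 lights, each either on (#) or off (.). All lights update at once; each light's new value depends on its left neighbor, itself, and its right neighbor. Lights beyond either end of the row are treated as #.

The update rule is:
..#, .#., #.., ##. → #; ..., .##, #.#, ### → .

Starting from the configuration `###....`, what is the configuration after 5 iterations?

..#..#.

iteration 1: ..##..#
iteration 2: ##.###.
iteration 3: .#...#.
iteration 4: .##.##.
iteration 5: ..#..#.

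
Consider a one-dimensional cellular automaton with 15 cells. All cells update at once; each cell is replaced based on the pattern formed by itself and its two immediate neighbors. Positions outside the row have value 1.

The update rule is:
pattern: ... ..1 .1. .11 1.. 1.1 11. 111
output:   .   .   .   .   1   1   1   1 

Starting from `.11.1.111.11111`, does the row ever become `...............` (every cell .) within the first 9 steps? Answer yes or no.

no

1.11.1.111.1111
11.11.1.111.111
111.11.1.111.11
1111.11.1.111.1
11111.11.1.111.
111111.11.1.111
1111111.11.1.11
11111111.11.1.1
111111111.11.1.
step 9 is 111111111.11.1., still not uniform .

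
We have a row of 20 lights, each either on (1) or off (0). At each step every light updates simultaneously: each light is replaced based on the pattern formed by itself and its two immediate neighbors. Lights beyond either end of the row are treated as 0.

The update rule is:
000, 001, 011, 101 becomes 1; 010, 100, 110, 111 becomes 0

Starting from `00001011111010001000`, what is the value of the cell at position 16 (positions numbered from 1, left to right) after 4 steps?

1

step 1: 11110110000100110011
step 2: 10001100111001100110
step 3: 00111001100011001100
step 4: 11100011001110011001
position 16 holds 1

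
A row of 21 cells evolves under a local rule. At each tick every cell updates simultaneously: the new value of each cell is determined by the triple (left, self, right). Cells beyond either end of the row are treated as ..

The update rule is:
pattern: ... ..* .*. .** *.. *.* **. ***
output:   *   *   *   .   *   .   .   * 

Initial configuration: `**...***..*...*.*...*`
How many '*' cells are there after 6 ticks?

tick 1: ..***.*.*******.*****
tick 2: **.*..*..*****...***.
tick 3: ...******.***.***.*.*
tick 4: ***.****...*...*..*.*
tick 5: .*...**.***********.*
tick 6: *****....*********..*
count of *: 15

15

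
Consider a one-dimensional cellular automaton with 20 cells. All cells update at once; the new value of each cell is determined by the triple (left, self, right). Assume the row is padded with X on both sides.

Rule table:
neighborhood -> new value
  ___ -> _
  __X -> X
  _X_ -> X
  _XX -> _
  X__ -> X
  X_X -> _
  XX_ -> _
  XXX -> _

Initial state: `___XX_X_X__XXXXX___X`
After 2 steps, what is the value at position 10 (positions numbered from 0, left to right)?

step 1: X_X___X_XXX_____X_X_
step 2: __XX_XX____X___XX_X_
position 10 holds _

_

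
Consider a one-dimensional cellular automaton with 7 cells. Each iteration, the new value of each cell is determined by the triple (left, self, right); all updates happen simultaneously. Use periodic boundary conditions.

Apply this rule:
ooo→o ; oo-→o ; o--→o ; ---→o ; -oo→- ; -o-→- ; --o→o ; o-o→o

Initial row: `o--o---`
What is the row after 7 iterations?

oo-ooo-

-oo-ooo
o-oo-oo
oo-oo-o
ooo-oo-
-ooo-oo
o-ooo-o
oo-ooo-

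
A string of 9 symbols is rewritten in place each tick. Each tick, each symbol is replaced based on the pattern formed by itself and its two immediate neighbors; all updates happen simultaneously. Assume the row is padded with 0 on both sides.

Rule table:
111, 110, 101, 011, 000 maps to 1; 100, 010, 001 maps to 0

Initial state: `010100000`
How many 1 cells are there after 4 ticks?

001001111
100001111
001101111
101111111
count of 1: 8

8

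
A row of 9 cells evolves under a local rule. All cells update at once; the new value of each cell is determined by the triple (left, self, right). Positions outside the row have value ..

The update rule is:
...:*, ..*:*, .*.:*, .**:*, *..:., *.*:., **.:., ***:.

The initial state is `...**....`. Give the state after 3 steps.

step 1: ****..***
step 2: *....**..
step 3: *.****..*

*.****..*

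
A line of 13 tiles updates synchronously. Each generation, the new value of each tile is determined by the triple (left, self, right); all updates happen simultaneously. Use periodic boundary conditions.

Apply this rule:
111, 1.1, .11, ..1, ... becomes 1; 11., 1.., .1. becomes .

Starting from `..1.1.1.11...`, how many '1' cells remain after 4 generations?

8

generation 1: 11.1.1.11..11
generation 2: 1.1.1.11..111
generation 3: .1.1.11..1111
generation 4: 1.1.11..1111.
count of 1: 8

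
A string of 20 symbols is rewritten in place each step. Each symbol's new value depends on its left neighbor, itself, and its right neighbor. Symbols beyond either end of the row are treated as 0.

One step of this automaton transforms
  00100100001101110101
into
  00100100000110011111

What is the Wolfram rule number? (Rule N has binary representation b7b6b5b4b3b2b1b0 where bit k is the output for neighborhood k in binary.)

position 14: 111 → 0  (bit 7 = 0)
position 11: 110 → 1  (bit 6 = 1)
position 12: 101 → 1  (bit 5 = 1)
position 3: 100 → 0  (bit 4 = 0)
position 10: 011 → 0  (bit 3 = 0)
position 2: 010 → 1  (bit 2 = 1)
position 1: 001 → 0  (bit 1 = 0)
position 0: 000 → 0  (bit 0 = 0)
bits b7..b0 = 01100100 = 100

100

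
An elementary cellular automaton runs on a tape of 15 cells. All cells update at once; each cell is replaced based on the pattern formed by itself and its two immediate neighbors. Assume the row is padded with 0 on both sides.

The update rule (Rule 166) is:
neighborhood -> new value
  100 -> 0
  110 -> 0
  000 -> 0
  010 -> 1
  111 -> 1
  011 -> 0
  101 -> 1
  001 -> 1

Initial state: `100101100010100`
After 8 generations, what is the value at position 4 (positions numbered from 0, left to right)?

101110000111100
110100001011000
001100011100000
010000101000000
110001111000000
000010110000000
000111000000000
001010000000000
position 4 holds 1

1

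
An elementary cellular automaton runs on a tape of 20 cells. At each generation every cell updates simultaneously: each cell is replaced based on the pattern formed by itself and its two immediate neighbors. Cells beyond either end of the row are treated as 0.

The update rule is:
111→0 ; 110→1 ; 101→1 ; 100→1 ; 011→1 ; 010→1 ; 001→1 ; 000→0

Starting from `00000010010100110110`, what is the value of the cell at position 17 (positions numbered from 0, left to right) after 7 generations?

00000111111111111111
00001100000000000001
00011110000000000011
00110011000000000111
01111111100000001101
11000000110000011111
11100001111000110001
position 17 holds 0

0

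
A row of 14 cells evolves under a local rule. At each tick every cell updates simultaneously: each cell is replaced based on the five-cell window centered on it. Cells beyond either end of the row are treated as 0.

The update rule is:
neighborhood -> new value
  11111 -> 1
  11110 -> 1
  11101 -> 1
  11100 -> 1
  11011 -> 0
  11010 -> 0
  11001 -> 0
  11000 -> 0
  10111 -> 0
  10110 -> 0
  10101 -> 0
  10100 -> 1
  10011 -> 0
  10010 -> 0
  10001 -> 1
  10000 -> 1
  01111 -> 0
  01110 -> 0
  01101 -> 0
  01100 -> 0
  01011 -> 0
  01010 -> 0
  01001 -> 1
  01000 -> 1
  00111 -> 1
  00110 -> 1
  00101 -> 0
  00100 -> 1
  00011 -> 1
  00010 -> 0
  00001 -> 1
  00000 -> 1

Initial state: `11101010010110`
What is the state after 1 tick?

10100011000000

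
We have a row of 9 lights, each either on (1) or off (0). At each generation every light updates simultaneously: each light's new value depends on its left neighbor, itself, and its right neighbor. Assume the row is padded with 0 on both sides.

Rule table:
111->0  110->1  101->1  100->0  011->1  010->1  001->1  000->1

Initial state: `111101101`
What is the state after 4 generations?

100111001

100111111
101100001
111101111
100111001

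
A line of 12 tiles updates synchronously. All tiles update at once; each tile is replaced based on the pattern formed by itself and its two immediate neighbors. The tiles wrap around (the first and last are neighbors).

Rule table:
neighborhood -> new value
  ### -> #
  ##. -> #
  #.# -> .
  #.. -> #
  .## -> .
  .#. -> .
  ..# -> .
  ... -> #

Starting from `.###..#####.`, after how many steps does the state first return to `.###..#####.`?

12

..###..#####
#..###..####
##..###..###
###..###..##
####..###..#
#####..###..
.#####..###.
..#####..###
#..#####..##
##..#####..#
###..#####..
.###..#####.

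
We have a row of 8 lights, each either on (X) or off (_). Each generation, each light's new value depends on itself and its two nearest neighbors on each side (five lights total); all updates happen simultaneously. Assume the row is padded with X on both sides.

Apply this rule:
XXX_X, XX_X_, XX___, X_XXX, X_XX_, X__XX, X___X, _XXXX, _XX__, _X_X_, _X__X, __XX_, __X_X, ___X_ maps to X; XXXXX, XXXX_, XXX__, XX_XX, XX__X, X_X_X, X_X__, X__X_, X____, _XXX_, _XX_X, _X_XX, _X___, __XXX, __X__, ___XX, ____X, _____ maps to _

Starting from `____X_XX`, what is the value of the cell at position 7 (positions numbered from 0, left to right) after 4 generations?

X

X__XX_XX
__XX__XX
_XXX_X_X
_X_XX__X
position 7 holds X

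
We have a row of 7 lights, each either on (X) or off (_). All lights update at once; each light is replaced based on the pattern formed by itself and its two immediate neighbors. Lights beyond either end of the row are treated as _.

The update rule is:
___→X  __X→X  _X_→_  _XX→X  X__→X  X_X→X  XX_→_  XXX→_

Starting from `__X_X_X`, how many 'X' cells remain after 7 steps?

XX_X_X_
X_X_X_X
_X_X_X_
X_X_X_X  (repeats step 2; period 2)
step 7: _X_X_X_
count of X: 3

3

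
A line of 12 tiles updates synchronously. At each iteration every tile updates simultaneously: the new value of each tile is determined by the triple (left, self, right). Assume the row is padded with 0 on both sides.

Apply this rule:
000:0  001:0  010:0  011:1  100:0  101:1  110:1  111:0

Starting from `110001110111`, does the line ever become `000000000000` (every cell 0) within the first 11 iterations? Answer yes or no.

110001011101
110000110110
110000111110
110000100010
110000000000
110000000000  (fixed point — unchanged through iteration 11)
iteration 11 is 110000000000, still not uniform 0

no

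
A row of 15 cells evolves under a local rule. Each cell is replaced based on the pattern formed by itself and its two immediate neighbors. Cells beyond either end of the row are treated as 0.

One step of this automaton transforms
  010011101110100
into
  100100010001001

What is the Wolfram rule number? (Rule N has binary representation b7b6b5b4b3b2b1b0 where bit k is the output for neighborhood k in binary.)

35

position 5: 111 → 0  (bit 7 = 0)
position 6: 110 → 0  (bit 6 = 0)
position 7: 101 → 1  (bit 5 = 1)
position 2: 100 → 0  (bit 4 = 0)
position 4: 011 → 0  (bit 3 = 0)
position 1: 010 → 0  (bit 2 = 0)
position 0: 001 → 1  (bit 1 = 1)
position 14: 000 → 1  (bit 0 = 1)
bits b7..b0 = 00100011 = 35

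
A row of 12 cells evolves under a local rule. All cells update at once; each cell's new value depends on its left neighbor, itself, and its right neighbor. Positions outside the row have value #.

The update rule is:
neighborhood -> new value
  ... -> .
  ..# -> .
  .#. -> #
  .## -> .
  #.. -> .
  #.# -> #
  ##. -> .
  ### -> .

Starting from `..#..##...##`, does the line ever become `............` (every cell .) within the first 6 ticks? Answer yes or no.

tick 1: ..#.........
tick 2: ..#.........  (fixed point — unchanged through tick 6)
tick 6 is ..#........., still not uniform .

no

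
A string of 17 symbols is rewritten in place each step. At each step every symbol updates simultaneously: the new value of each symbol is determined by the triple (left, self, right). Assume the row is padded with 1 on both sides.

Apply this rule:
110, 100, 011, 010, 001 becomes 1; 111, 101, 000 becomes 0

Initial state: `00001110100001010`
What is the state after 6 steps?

00001010100001010

10011010110011010
11111010111111010
00001010100001010
10011010110011010  (repeats step 1; period 3)
step 6: 00001010100001010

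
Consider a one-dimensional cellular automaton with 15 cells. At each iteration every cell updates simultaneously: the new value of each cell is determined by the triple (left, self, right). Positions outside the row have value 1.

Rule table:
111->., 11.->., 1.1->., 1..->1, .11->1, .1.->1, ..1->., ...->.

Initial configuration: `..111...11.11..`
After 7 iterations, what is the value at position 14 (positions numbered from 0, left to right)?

iteration 1: 1.1..1..1..1.1.
iteration 2: ..11.11.11.1.1.
iteration 3: 1.1..1..1..1.1.  (repeats iteration 1; period 2)
iteration 7: 1.1..1..1..1.1.
position 14 holds .

.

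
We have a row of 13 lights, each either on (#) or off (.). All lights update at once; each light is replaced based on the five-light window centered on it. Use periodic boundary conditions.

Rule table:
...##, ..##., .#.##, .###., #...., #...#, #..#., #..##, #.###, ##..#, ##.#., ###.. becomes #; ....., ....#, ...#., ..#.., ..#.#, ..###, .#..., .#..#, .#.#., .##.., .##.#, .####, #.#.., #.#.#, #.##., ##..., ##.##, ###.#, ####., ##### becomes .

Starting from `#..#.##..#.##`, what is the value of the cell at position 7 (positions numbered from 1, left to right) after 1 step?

###.#..##.###
position 7 holds .

.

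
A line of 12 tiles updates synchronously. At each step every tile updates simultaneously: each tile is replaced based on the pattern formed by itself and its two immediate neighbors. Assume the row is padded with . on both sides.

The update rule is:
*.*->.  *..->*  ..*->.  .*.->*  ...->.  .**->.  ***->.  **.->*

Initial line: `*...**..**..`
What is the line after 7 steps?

......**.*.*

step 1: **...**..**.
step 2: .**...**..**
step 3: ..**...**..*
step 4: ...**...**.*
step 5: ....**...*.*
step 6: .....**..*.*
step 7: ......**.*.*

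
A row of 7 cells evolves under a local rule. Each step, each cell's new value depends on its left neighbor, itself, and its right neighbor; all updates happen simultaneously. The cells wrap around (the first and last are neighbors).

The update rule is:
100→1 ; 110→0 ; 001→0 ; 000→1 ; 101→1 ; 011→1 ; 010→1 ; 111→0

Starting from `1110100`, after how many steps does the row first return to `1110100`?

step 1: 1001110
step 2: 1101001
step 3: 0011101
step 4: 1010011
step 5: 0111010
step 6: 0100111
step 7: 1110100

7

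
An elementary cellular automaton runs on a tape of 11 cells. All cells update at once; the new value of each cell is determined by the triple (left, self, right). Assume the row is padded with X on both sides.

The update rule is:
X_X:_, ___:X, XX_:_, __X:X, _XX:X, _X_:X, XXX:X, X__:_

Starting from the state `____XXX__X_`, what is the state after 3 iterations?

_XXX__XX__X

iteration 1: _XXXXX__XX_
iteration 2: _XXXX__XX__
iteration 3: _XXX__XX__X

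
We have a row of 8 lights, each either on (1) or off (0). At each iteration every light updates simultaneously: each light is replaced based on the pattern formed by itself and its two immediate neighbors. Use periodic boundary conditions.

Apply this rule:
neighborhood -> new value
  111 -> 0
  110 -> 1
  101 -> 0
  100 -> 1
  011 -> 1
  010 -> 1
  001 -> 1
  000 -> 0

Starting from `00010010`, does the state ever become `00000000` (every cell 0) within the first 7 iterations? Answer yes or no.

00111111
11100001
00110011
11111111
00000000
all cells are 0 at iteration 5

yes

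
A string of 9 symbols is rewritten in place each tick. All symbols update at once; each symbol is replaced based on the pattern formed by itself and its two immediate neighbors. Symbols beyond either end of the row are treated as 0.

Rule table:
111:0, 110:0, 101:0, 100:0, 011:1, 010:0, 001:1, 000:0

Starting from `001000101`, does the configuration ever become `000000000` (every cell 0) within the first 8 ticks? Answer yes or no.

yes

tick 1: 010001000
tick 2: 100010000
tick 3: 000100000
tick 4: 001000000
tick 5: 010000000
tick 6: 100000000
tick 7: 000000000
all cells are 0 at tick 7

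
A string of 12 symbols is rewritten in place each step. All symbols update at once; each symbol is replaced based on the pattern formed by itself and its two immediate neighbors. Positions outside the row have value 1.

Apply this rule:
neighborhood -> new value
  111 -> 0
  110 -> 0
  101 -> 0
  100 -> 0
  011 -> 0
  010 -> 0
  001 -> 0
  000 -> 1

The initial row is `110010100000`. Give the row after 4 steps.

000000001110
011111100000
000000001110  (repeats step 1; period 2)
step 4: 011111100000

011111100000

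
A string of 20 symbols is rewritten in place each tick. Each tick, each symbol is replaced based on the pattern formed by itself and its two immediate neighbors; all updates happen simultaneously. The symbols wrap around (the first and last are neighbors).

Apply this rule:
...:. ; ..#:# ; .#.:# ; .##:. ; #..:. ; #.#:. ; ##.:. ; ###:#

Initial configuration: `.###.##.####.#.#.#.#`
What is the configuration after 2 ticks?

tick 1: ..#......##..#.#.#.#
tick 2: .##.....#...##.#.#.#

.##.....#...##.#.#.#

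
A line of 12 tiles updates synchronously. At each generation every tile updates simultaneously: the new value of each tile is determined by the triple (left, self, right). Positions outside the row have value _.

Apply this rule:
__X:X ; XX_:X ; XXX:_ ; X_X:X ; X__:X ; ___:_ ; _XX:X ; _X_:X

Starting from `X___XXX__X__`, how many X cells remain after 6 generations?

9

generation 1: XX_XX_XXXXX_
generation 2: XXXXXXX___XX
generation 3: X_____XX_XXX
generation 4: XX___XXXXX_X
generation 5: XXX_XX___XXX
generation 6: X_XXXXX_XX_X
count of X: 9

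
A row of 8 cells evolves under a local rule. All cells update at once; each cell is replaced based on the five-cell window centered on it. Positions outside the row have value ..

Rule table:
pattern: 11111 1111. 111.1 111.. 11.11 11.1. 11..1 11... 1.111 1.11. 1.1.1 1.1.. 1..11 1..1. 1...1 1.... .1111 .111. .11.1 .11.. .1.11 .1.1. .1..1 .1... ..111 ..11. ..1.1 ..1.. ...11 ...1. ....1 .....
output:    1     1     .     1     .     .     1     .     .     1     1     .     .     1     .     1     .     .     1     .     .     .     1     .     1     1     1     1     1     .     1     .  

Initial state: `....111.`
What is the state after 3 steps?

..111.1.
111.....
1.1.1...

1.1.1...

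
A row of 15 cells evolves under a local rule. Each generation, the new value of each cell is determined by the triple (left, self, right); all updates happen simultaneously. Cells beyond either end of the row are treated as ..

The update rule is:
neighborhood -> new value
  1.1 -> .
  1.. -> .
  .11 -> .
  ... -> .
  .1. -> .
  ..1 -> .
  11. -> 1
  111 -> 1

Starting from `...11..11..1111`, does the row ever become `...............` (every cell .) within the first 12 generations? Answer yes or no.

yes

....1...1...111
.............11
..............1
...............
all cells are . at generation 4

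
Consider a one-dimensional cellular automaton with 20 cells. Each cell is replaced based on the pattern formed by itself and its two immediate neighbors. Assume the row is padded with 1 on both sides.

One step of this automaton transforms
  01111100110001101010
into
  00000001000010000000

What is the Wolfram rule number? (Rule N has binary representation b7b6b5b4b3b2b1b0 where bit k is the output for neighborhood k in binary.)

position 2: 111 → 0  (bit 7 = 0)
position 5: 110 → 0  (bit 6 = 0)
position 0: 101 → 0  (bit 5 = 0)
position 6: 100 → 0  (bit 4 = 0)
position 1: 011 → 0  (bit 3 = 0)
position 16: 010 → 0  (bit 2 = 0)
position 7: 001 → 1  (bit 1 = 1)
position 11: 000 → 0  (bit 0 = 0)
bits b7..b0 = 00000010 = 2

2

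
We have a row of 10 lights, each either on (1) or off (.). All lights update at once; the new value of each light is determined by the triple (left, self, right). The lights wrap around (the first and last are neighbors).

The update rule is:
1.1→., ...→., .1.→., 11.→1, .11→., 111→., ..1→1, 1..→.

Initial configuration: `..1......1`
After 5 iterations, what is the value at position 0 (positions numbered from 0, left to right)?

iteration 1: .1......1.
iteration 2: 1......1..
iteration 3: ......1..1
iteration 4: .....1..1.
iteration 5: ....1..1..
position 0 holds .

.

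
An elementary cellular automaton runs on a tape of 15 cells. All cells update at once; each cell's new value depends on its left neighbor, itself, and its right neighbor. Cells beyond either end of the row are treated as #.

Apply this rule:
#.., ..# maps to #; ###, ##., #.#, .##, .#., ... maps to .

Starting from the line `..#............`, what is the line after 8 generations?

##.#..........#
....#........#.
#..#.#......#..
.##...#....#.##
...#.#.#..#....
#.#.....##.#..#
...#...#....##.
#.#.#.#.#..#...

#.#.#.#.#..#...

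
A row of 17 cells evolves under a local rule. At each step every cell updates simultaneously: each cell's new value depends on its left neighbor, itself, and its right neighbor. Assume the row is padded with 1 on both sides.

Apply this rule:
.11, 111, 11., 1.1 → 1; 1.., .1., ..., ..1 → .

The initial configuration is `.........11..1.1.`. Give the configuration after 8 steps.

.........11...1.1
.........11....11
.........11....11  (fixed point — unchanged through step 8)

.........11....11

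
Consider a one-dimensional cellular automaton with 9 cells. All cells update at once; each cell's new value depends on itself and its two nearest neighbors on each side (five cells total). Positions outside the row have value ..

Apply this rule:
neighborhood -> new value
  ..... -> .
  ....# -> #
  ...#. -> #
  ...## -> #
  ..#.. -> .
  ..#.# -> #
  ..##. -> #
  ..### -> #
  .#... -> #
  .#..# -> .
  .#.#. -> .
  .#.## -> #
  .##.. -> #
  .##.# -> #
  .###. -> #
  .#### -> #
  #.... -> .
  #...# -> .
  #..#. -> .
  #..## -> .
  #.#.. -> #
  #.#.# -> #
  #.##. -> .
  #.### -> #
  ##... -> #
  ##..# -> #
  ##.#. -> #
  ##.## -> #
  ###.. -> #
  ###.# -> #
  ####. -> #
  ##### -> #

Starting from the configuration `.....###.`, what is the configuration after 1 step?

...######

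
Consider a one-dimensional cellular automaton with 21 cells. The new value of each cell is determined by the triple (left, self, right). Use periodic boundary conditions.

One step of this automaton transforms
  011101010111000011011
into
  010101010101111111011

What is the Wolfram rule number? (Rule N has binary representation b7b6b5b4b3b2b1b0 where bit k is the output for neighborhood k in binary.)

position 2: 111 → 0  (bit 7 = 0)
position 3: 110 → 1  (bit 6 = 1)
position 0: 101 → 0  (bit 5 = 0)
position 12: 100 → 1  (bit 4 = 1)
position 1: 011 → 1  (bit 3 = 1)
position 5: 010 → 1  (bit 2 = 1)
position 15: 001 → 1  (bit 1 = 1)
position 13: 000 → 1  (bit 0 = 1)
bits b7..b0 = 01011111 = 95

95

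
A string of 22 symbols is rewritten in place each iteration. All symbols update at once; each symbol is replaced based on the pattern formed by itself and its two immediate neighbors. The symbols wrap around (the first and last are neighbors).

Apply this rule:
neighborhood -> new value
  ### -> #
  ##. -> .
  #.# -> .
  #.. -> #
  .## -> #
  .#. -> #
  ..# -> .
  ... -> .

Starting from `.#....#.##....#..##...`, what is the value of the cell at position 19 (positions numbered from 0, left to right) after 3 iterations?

.##...#.#.#...##.#.#..
.#.#..#.#.##..#..#.##.
.#.##.#.#.#.#.##.#.#.#
position 19 holds #

#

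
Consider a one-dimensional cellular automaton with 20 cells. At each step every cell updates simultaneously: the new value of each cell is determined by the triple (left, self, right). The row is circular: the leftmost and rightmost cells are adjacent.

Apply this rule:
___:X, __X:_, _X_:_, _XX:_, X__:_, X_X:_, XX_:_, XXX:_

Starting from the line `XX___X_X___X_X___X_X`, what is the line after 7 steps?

___X_____X_____X____
XX___XXX___XXX___XXX
___X_____X_____X____  (repeats step 1; period 2)
step 7: ___X_____X_____X____

___X_____X_____X____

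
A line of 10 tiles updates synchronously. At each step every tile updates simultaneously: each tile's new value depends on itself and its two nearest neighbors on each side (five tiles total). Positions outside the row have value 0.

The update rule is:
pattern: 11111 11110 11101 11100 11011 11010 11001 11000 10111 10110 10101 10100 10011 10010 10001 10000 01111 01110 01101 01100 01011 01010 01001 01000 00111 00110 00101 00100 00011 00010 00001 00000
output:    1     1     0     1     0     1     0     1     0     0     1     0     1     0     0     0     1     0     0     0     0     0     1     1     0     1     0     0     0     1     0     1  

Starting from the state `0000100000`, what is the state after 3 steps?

1101010111
1011010001
0000101010

0000101010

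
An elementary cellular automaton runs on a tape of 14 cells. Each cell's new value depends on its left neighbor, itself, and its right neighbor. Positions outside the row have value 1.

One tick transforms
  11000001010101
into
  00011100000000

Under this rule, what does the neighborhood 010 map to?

At position 7 the neighborhood is 010; the next row has 0 there.

0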